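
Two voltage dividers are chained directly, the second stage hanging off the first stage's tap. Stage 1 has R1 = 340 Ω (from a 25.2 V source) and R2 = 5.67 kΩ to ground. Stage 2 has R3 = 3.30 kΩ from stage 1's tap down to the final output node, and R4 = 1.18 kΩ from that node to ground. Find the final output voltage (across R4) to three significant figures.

V_out ≈ 5.84 V

Stage 2 presents R3+R4 = 4480 Ω as a load on stage 1's tap.
Stage 1's lower leg becomes R2‖(R3+R4) = 2503 Ω, so V_mid = 25.2 × 2503/2843 = 22.19 V.
Stage 2 is itself unloaded: V_out = V_mid × R4/(R3+R4) = 22.19 × 1180/4480 = 5.84 V.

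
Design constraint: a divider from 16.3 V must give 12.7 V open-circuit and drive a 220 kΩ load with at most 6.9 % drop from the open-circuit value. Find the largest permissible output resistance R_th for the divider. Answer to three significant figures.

Loading drop = R_th/(R_th + R_L) ≤ 0.0690, so R_th ≤ R_L · ε/(1−ε) = 220 kΩ × 0.0690/0.9310 = 16.3 kΩ.

R_th ≤ 16.3 kΩ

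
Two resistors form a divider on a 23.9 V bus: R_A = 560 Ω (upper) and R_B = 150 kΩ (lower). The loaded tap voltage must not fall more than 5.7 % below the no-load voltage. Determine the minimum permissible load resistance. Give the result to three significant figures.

R_L(min) ≈ 9.23 kΩ

Output resistance R_th = R_A‖R_B = (560 × 150000)/150600 = 557.9 Ω.
The fractional drop is R_th/(R_th + R_L); requiring this ≤ 0.0570 gives R_L ≥ R_th(1/0.0570 − 1) = 557.9 × 16.54 = 9.23 kΩ.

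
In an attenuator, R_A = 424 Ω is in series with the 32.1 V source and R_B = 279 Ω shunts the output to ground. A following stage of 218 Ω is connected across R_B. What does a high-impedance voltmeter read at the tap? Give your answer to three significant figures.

V_out ≈ 7.19 V

The load sits in parallel with R_B: R_B‖R_L = (279 × 218) / (279 + 218) = 122.4 Ω.
V_out = 32.1 × 122.4 / (424 + 122.4) = 32.1 × 122.4/546.4 = 7.19 V.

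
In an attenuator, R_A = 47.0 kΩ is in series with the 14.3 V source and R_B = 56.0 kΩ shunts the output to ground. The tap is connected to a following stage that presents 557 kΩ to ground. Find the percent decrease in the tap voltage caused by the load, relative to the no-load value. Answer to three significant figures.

The divider's output (Thévenin) resistance is R_A‖R_B = 25.55 kΩ.
Fractional drop under load = R_th/(R_th + R_L) = 25.55 / (25.55 + 557) = 0.04386.
So the output falls by 4.39 %.

4.39 %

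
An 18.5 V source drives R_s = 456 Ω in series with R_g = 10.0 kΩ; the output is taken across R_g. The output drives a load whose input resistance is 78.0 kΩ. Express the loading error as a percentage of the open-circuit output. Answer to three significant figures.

0.556 %

The divider's output (Thévenin) resistance is R_s‖R_g = 436.1 Ω.
Fractional drop under load = R_th/(R_th + R_L) = 436.1 / (436.1 + 78000) = 0.005560.
So the output falls by 0.556 %.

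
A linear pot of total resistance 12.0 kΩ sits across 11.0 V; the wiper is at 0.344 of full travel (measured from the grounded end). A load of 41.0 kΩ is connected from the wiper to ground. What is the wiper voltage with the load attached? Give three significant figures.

The wiper splits the pot into (1−α)R = 7.872 kΩ above and αR = 4.128 kΩ below.
Lower section ‖ load = 3.750 kΩ.
V_wiper = 11.0 × 3.750/(7.872 + 3.750) = 3.55 V.

V ≈ 3.55 V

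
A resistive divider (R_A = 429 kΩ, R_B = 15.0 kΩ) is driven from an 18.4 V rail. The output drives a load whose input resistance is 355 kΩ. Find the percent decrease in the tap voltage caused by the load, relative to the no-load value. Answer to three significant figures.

The divider's output (Thévenin) resistance is R_A‖R_B = 14.49 kΩ.
Fractional drop under load = R_th/(R_th + R_L) = 14.49 / (14.49 + 355) = 0.03922.
So the output falls by 3.92 %.

3.92 %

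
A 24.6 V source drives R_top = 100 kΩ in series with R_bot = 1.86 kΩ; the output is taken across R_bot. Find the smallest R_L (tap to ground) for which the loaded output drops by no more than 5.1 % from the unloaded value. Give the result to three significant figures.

R_L(min) ≈ 34.0 kΩ

Output resistance R_th = R_top‖R_bot = (100 × 1.86)/101.9 = 1.826 kΩ.
The fractional drop is R_th/(R_th + R_L); requiring this ≤ 0.0510 gives R_L ≥ R_th(1/0.0510 − 1) = 1.826 × 18.61 = 34.0 kΩ.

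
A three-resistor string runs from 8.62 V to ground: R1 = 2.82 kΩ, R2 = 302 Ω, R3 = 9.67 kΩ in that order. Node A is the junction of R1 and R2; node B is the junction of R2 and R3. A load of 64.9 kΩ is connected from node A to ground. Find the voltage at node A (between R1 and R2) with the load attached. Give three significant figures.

Below node A the series string R2+R3 = 9972 Ω sits in parallel with the 64900 Ω load: 8644 Ω.
V_A = 8.62 × 8644/(2820 + 8644) = 6.50 V.

V ≈ 6.50 V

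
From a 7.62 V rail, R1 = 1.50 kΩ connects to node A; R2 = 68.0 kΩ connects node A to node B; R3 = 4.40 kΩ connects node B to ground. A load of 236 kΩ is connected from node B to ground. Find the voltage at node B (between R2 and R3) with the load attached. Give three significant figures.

V ≈ 0.446 V

At node B, R3 is in parallel with the load: R3‖R_L = 4.319 kΩ.
Below node A the resistance is R2 + (R3‖R_L) = 72.32 kΩ, so V_A = 7.62 × 72.32/73.82 = 7.465 V.
Then V_B = V_A × (R3‖R_L)/(R2 + R3‖R_L) = 7.465 × 4.319/72.32 = 0.446 V.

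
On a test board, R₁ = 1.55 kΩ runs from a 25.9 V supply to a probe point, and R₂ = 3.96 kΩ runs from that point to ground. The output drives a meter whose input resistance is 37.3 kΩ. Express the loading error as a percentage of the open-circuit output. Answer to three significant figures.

2.90 %

The divider's output (Thévenin) resistance is R₁‖R₂ = 1.114 kΩ.
Fractional drop under load = R_th/(R_th + R_L) = 1.114 / (1.114 + 37.3) = 0.02900.
So the output falls by 2.90 %.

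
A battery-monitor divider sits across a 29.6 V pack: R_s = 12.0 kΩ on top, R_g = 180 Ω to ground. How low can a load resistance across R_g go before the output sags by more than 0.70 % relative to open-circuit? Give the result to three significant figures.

R_L(min) ≈ 25.2 kΩ

Output resistance R_th = R_s‖R_g = (12000 × 180)/12180 = 177.3 Ω.
The fractional drop is R_th/(R_th + R_L); requiring this ≤ 0.00700 gives R_L ≥ R_th(1/0.00700 − 1) = 177.3 × 141.9 = 25.2 kΩ.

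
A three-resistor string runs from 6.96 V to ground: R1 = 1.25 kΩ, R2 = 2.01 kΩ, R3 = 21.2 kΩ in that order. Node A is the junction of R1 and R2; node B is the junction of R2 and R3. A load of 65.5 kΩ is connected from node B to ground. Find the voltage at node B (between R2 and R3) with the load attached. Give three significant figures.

V ≈ 5.78 V

At node B, R3 is in parallel with the load: R3‖R_L = 16.02 kΩ.
Below node A the resistance is R2 + (R3‖R_L) = 18.03 kΩ, so V_A = 6.96 × 18.03/19.28 = 6.509 V.
Then V_B = V_A × (R3‖R_L)/(R2 + R3‖R_L) = 6.509 × 16.02/18.03 = 5.78 V.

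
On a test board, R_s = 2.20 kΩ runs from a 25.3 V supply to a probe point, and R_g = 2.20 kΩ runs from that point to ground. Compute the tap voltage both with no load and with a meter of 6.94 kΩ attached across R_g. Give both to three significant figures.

Unloaded: 12.7 V; loaded: 10.9 V

Open-circuit: V = 25.3 × 2.20/(2.20 + 2.20) = 12.7 V.
With the load, R_g becomes R_g‖R_L = 1.670 kΩ, so V = 25.3 × 1.670/3.870 = 10.9 V.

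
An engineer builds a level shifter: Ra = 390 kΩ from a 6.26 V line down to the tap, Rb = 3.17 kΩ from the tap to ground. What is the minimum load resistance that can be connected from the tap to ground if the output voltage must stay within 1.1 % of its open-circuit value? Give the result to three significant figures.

R_L(min) ≈ 283 kΩ

Output resistance R_th = Ra‖Rb = (390 × 3.17)/393.2 = 3.144 kΩ.
The fractional drop is R_th/(R_th + R_L); requiring this ≤ 0.0110 gives R_L ≥ R_th(1/0.0110 − 1) = 3.144 × 89.91 = 283 kΩ.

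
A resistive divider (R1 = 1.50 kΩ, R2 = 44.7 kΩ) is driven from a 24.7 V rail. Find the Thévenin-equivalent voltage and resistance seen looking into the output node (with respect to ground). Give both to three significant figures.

V_th = 23.9 V, R_th = 1.45 kΩ

V_th is the open-circuit tap voltage: 24.7 × 44.7/(1.50 + 44.7) = 23.9 V.
With the supply zeroed, R1 and R2 appear in parallel from the tap: R_th = R1‖R2 = (1.50 × 44.7)/46.20 = 1.45 kΩ.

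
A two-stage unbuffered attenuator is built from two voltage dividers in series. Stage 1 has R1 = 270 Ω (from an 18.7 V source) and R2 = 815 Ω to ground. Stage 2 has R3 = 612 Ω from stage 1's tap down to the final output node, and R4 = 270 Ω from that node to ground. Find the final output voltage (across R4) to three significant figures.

Stage 2 presents R3+R4 = 882.0 Ω as a load on stage 1's tap.
Stage 1's lower leg becomes R2‖(R3+R4) = 423.6 Ω, so V_mid = 18.7 × 423.6/693.6 = 11.42 V.
Stage 2 is itself unloaded: V_out = V_mid × R4/(R3+R4) = 11.42 × 270/882.0 = 3.50 V.

V_out ≈ 3.50 V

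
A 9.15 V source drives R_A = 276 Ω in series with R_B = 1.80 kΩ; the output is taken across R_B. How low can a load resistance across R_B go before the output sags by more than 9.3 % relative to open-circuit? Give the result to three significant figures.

R_L(min) ≈ 2.33 kΩ

Output resistance R_th = R_A‖R_B = (276 × 1800)/2076 = 239.3 Ω.
The fractional drop is R_th/(R_th + R_L); requiring this ≤ 0.0930 gives R_L ≥ R_th(1/0.0930 − 1) = 239.3 × 9.753 = 2.33 kΩ.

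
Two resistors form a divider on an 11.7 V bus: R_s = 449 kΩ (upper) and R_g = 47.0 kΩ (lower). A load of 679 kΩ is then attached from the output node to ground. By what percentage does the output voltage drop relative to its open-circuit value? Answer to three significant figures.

5.90 %

The divider's output (Thévenin) resistance is R_s‖R_g = 42.55 kΩ.
Fractional drop under load = R_th/(R_th + R_L) = 42.55 / (42.55 + 679) = 0.05897.
So the output falls by 5.90 %.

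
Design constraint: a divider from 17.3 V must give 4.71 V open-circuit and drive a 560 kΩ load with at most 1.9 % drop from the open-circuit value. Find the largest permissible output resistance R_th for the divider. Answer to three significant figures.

R_th ≤ 10.8 kΩ

Loading drop = R_th/(R_th + R_L) ≤ 0.0190, so R_th ≤ R_L · ε/(1−ε) = 560 kΩ × 0.0190/0.9810 = 10.8 kΩ.
(Any R1, R2 with R2/(R1+R2) = 0.272 and R1‖R2 ≤ 10.8 kΩ will meet the spec.)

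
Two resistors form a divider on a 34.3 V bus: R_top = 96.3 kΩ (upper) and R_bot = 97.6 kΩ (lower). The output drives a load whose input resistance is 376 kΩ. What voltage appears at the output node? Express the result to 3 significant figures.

V_out ≈ 15.3 V

The load sits in parallel with R_bot: R_bot‖R_L = (97.6 × 376) / (97.6 + 376) = 77.49 kΩ.
V_out = 34.3 × 77.49 / (96.3 + 77.49) = 34.3 × 77.49/173.8 = 15.3 V.
(Unloaded it would have been 17.3 V.)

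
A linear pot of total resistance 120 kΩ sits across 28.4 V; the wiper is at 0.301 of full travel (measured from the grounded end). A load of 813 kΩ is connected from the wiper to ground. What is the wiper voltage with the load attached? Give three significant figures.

The wiper splits the pot into (1−α)R = 83.88 kΩ above and αR = 36.12 kΩ below.
Lower section ‖ load = 34.58 kΩ.
V_wiper = 28.4 × 34.58/(83.88 + 34.58) = 8.29 V.

V ≈ 8.29 V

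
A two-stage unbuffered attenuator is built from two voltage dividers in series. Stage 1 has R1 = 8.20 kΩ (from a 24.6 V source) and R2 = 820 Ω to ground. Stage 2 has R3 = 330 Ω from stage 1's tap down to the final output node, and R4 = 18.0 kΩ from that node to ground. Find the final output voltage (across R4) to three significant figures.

V_out ≈ 2.11 V

Stage 2 presents R3+R4 = 18330 Ω as a load on stage 1's tap.
Stage 1's lower leg becomes R2‖(R3+R4) = 784.9 Ω, so V_mid = 24.6 × 784.9/8985 = 2.149 V.
Stage 2 is itself unloaded: V_out = V_mid × R4/(R3+R4) = 2.149 × 18000/18330 = 2.11 V.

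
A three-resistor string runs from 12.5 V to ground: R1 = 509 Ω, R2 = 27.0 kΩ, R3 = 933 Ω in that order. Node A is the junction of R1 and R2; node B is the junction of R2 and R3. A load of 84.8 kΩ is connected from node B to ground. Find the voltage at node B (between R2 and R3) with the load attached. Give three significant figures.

At node B, R3 is in parallel with the load: R3‖R_L = 922.8 Ω.
Below node A the resistance is R2 + (R3‖R_L) = 27920 Ω, so V_A = 12.5 × 27920/28430 = 12.28 V.
Then V_B = V_A × (R3‖R_L)/(R2 + R3‖R_L) = 12.28 × 922.8/27920 = 0.406 V.

V ≈ 0.406 V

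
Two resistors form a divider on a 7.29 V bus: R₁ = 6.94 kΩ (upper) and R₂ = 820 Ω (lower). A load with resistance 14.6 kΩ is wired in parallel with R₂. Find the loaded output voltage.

The load sits in parallel with R₂: R₂‖R_L = (820 × 14600) / (820 + 14600) = 776.4 Ω.
V_out = 7.29 × 776.4 / (6940 + 776.4) = 7.29 × 776.4/7716 = 0.733 V.
(Unloaded it would have been 0.770 V.)

V_out ≈ 0.733 V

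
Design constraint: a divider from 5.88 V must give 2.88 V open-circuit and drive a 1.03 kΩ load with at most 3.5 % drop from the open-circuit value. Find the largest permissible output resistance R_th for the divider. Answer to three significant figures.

R_th ≤ 37.4 Ω

Loading drop = R_th/(R_th + R_L) ≤ 0.0350, so R_th ≤ R_L · ε/(1−ε) = 1.03 kΩ × 0.0350/0.9650 = 37.4 Ω.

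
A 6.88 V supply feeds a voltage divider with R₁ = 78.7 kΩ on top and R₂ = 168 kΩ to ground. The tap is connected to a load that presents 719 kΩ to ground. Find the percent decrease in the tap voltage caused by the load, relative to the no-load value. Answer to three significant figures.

6.94 %

The divider's output (Thévenin) resistance is R₁‖R₂ = 53.59 kΩ.
Fractional drop under load = R_th/(R_th + R_L) = 53.59 / (53.59 + 719) = 0.06937.
So the output falls by 6.94 %.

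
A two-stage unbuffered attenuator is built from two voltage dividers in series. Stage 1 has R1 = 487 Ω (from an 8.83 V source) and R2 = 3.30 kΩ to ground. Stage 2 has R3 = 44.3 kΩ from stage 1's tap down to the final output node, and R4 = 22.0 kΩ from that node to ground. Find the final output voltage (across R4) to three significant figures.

Stage 2 presents R3+R4 = 66300 Ω as a load on stage 1's tap.
Stage 1's lower leg becomes R2‖(R3+R4) = 3144 Ω, so V_mid = 8.83 × 3144/3631 = 7.646 V.
Stage 2 is itself unloaded: V_out = V_mid × R4/(R3+R4) = 7.646 × 22000/66300 = 2.54 V.

V_out ≈ 2.54 V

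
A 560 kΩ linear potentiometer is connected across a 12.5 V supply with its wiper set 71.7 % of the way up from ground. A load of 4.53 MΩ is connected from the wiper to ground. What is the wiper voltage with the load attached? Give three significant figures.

The wiper splits the pot into (1−α)R = 158.5 kΩ above and αR = 401.5 kΩ below.
Lower section ‖ load = 368.8 kΩ.
V_wiper = 12.5 × 368.8/(158.5 + 368.8) = 8.74 V.

V ≈ 8.74 V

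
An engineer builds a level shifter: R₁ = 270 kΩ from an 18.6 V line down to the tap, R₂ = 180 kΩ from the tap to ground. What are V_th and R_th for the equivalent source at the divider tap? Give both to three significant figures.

V_th = 7.44 V, R_th = 108 kΩ

V_th is the open-circuit tap voltage: 18.6 × 180/(270 + 180) = 7.44 V.
With the supply zeroed, R₁ and R₂ appear in parallel from the tap: R_th = R₁‖R₂ = (270 × 180)/450.0 = 108 kΩ.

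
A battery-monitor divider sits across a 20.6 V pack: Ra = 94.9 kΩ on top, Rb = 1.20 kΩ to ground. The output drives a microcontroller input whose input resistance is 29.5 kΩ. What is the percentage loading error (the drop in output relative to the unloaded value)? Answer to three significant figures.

3.86 %

The divider's output (Thévenin) resistance is Ra‖Rb = 1.185 kΩ.
Fractional drop under load = R_th/(R_th + R_L) = 1.185 / (1.185 + 29.5) = 0.03862.
So the output falls by 3.86 %.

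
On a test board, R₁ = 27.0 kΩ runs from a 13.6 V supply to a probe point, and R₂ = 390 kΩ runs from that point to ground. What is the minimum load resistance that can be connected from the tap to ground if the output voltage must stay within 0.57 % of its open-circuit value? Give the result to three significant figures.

R_L(min) ≈ 4.40 MΩ

Output resistance R_th = R₁‖R₂ = (27.0 × 390)/417.0 = 25.25 kΩ.
The fractional drop is R_th/(R_th + R_L); requiring this ≤ 0.00570 gives R_L ≥ R_th(1/0.00570 − 1) = 25.25 × 174.4 = 4.40 MΩ.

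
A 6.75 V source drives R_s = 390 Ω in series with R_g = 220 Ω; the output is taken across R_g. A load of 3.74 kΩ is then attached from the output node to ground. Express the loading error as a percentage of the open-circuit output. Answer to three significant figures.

The divider's output (Thévenin) resistance is R_s‖R_g = 140.7 Ω.
Fractional drop under load = R_th/(R_th + R_L) = 140.7 / (140.7 + 3740) = 0.03625.
So the output falls by 3.62 %.

3.62 %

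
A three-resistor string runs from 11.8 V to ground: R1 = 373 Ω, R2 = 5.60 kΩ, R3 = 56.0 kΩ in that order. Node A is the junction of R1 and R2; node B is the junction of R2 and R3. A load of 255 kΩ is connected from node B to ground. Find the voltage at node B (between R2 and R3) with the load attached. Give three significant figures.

At node B, R3 is in parallel with the load: R3‖R_L = 45920 Ω.
Below node A the resistance is R2 + (R3‖R_L) = 51520 Ω, so V_A = 11.8 × 51520/51890 = 11.72 V.
Then V_B = V_A × (R3‖R_L)/(R2 + R3‖R_L) = 11.72 × 45920/51520 = 10.4 V.

V ≈ 10.4 V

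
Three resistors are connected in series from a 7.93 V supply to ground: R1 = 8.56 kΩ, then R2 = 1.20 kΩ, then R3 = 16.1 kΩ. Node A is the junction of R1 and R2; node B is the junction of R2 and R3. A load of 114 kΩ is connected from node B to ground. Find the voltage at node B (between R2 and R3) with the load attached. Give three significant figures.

At node B, R3 is in parallel with the load: R3‖R_L = 14.11 kΩ.
Below node A the resistance is R2 + (R3‖R_L) = 15.31 kΩ, so V_A = 7.93 × 15.31/23.87 = 5.086 V.
Then V_B = V_A × (R3‖R_L)/(R2 + R3‖R_L) = 5.086 × 14.11/15.31 = 4.69 V.

V ≈ 4.69 V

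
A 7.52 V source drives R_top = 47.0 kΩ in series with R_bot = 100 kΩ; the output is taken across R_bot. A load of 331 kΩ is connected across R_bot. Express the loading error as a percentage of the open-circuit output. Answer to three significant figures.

Unloaded V = 7.52 × 100/147.0 = 5.1156 V.
Loaded: R_bot‖R_L = 76.80 kΩ, giving V = 7.52 × 76.80/123.8 = 4.6650 V.
Drop = (5.1156 − 4.6650) / 5.1156 = 8.81 %.

8.81 %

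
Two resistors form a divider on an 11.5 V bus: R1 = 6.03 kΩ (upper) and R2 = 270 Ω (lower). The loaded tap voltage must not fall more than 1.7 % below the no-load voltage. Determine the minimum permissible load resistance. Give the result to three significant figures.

R_L(min) ≈ 14.9 kΩ

Output resistance R_th = R1‖R2 = (6030 × 270)/6300 = 258.4 Ω.
The fractional drop is R_th/(R_th + R_L); requiring this ≤ 0.0170 gives R_L ≥ R_th(1/0.0170 − 1) = 258.4 × 57.82 = 14.9 kΩ.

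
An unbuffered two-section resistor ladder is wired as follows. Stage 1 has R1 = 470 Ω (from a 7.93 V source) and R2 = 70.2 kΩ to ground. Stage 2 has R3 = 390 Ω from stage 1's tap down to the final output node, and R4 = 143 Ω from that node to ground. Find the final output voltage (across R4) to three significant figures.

Stage 2 presents R3+R4 = 533.0 Ω as a load on stage 1's tap.
Stage 1's lower leg becomes R2‖(R3+R4) = 529.0 Ω, so V_mid = 7.93 × 529.0/999.0 = 4.199 V.
Stage 2 is itself unloaded: V_out = V_mid × R4/(R3+R4) = 4.199 × 143/533.0 = 1.13 V.

V_out ≈ 1.13 V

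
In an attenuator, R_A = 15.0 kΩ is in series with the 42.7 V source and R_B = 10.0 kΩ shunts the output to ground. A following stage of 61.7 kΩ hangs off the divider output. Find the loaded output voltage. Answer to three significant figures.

V_out ≈ 15.6 V

The load sits in parallel with R_B: R_B‖R_L = (10.0 × 61.7) / (10.0 + 61.7) = 8.605 kΩ.
V_out = 42.7 × 8.605 / (15.0 + 8.605) = 42.7 × 8.605/23.61 = 15.6 V.
(Unloaded it would have been 17.1 V.)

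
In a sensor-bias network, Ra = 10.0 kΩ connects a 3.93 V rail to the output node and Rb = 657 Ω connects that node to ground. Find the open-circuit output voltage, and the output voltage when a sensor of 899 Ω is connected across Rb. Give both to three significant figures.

Unloaded: 0.242 V; loaded: 0.144 V

Open-circuit: V = 3.93 × 657/(10000 + 657) = 0.242 V.
With the load, Rb becomes Rb‖R_L = 379.6 Ω, so V = 3.93 × 379.6/10380 = 0.144 V.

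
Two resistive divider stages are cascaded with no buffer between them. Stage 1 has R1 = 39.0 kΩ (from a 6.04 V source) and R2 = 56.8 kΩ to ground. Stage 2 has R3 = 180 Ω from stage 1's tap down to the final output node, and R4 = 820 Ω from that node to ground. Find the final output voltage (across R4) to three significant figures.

Stage 2 presents R3+R4 = 1000 Ω as a load on stage 1's tap.
Stage 1's lower leg becomes R2‖(R3+R4) = 982.7 Ω, so V_mid = 6.04 × 982.7/39980 = 0.1485 V.
Stage 2 is itself unloaded: V_out = V_mid × R4/(R3+R4) = 0.1485 × 820/1000 = 0.122 V.

V_out ≈ 0.122 V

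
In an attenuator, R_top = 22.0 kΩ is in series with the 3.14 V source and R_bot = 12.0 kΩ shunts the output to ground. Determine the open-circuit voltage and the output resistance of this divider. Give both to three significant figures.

V_th is the open-circuit tap voltage: 3.14 × 12.0/(22.0 + 12.0) = 1.11 V.
With the supply zeroed, R_top and R_bot appear in parallel from the tap: R_th = R_top‖R_bot = (22.0 × 12.0)/34.00 = 7.76 kΩ.

V_th = 1.11 V, R_th = 7.76 kΩ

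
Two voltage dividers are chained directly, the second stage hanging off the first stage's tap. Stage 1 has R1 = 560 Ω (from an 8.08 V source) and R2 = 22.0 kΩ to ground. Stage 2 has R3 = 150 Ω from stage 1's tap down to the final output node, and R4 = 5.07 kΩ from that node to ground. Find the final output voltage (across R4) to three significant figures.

V_out ≈ 6.93 V

Stage 2 presents R3+R4 = 5220 Ω as a load on stage 1's tap.
Stage 1's lower leg becomes R2‖(R3+R4) = 4219 Ω, so V_mid = 8.08 × 4219/4779 = 7.133 V.
Stage 2 is itself unloaded: V_out = V_mid × R4/(R3+R4) = 7.133 × 5070/5220 = 6.93 V.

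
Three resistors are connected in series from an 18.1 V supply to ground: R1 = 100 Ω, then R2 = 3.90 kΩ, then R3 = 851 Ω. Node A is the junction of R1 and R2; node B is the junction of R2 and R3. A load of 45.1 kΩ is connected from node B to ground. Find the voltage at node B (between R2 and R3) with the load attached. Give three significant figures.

V ≈ 3.13 V

At node B, R3 is in parallel with the load: R3‖R_L = 835.2 Ω.
Below node A the resistance is R2 + (R3‖R_L) = 4735 Ω, so V_A = 18.1 × 4735/4835 = 17.73 V.
Then V_B = V_A × (R3‖R_L)/(R2 + R3‖R_L) = 17.73 × 835.2/4735 = 3.13 V.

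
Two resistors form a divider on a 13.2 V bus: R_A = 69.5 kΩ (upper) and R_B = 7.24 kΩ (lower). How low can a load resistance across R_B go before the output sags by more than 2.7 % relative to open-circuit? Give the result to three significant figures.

Output resistance R_th = R_A‖R_B = (69.5 × 7.24)/76.74 = 6.557 kΩ.
The fractional drop is R_th/(R_th + R_L); requiring this ≤ 0.0270 gives R_L ≥ R_th(1/0.0270 − 1) = 6.557 × 36.04 = 236 kΩ.

R_L(min) ≈ 236 kΩ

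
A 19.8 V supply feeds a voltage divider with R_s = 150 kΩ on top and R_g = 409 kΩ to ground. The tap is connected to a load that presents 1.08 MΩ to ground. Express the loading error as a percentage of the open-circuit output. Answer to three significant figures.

The divider's output (Thévenin) resistance is R_s‖R_g = 109.7 kΩ.
Fractional drop under load = R_th/(R_th + R_L) = 109.7 / (109.7 + 1080) = 0.09225.
So the output falls by 9.22 %.

9.22 %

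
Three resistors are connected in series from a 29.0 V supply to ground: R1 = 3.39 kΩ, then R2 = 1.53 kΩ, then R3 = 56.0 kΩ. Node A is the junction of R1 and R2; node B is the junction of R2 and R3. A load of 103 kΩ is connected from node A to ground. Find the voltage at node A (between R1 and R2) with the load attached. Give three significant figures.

V ≈ 26.6 V

Below node A the series string R2+R3 = 57.53 kΩ sits in parallel with the 103 kΩ load: 36.91 kΩ.
V_A = 29.0 × 36.91/(3.39 + 36.91) = 26.6 V.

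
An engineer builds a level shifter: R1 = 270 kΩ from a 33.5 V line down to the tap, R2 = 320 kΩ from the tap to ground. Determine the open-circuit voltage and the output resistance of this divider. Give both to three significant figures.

V_th is the open-circuit tap voltage: 33.5 × 320/(270 + 320) = 18.2 V.
With the supply zeroed, R1 and R2 appear in parallel from the tap: R_th = R1‖R2 = (270 × 320)/590.0 = 146 kΩ.

V_th = 18.2 V, R_th = 146 kΩ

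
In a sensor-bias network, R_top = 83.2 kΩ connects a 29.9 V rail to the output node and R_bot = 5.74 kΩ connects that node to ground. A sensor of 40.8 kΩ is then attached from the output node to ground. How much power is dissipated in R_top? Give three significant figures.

P ≈ 9.55 mW

Total resistance from the source is R_top + (R_bot‖R_L) = 88.23 kΩ, so I = 29.9/88.23 kΩ = 0.3389 mA.
P = I²·R_top = (0.3389 mA)² × 83.2 kΩ = 9.55 mW.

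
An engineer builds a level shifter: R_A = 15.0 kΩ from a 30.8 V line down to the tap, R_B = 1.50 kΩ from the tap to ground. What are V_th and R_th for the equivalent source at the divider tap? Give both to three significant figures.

V_th = 2.80 V, R_th = 1.36 kΩ

V_th is the open-circuit tap voltage: 30.8 × 1.50/(15.0 + 1.50) = 2.80 V.
With the supply zeroed, R_A and R_B appear in parallel from the tap: R_th = R_A‖R_B = (15.0 × 1.50)/16.50 = 1.36 kΩ.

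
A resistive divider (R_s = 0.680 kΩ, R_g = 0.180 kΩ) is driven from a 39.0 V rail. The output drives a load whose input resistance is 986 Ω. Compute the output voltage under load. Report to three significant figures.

V_out ≈ 7.13 V

The load sits in parallel with R_g: R_g‖R_L = (180 × 986) / (180 + 986) = 152.2 Ω.
V_out = 39.0 × 152.2 / (680 + 152.2) = 39.0 × 152.2/832.2 = 7.13 V.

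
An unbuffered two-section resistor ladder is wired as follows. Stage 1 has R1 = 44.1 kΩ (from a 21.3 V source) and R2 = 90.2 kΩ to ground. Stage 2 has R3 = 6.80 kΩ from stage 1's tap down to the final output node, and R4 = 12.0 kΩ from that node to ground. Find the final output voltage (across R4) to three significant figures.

Stage 2 presents R3+R4 = 18.80 kΩ as a load on stage 1's tap.
Stage 1's lower leg becomes R2‖(R3+R4) = 15.56 kΩ, so V_mid = 21.3 × 15.56/59.66 = 5.555 V.
Stage 2 is itself unloaded: V_out = V_mid × R4/(R3+R4) = 5.555 × 12.0/18.80 = 3.55 V.

V_out ≈ 3.55 V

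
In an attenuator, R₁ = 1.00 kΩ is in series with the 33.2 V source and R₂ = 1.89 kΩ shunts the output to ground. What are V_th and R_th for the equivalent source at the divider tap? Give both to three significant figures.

V_th = 21.7 V, R_th = 654 Ω

V_th is the open-circuit tap voltage: 33.2 × 1.89/(1.00 + 1.89) = 21.7 V.
With the supply zeroed, R₁ and R₂ appear in parallel from the tap: R_th = R₁‖R₂ = (1.00 × 1.89)/2.890 = 654 Ω.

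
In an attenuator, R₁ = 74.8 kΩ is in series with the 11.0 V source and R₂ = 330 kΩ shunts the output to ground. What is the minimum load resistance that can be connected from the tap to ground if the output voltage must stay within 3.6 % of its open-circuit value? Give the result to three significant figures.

R_L(min) ≈ 1.63 MΩ

Output resistance R_th = R₁‖R₂ = (74.8 × 330)/404.8 = 60.98 kΩ.
The fractional drop is R_th/(R_th + R_L); requiring this ≤ 0.0360 gives R_L ≥ R_th(1/0.0360 − 1) = 60.98 × 26.78 = 1.63 MΩ.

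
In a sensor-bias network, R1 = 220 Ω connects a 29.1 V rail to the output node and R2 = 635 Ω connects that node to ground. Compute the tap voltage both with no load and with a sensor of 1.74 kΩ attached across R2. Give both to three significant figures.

Open-circuit: V = 29.1 × 635/(220 + 635) = 21.6 V.
With the load, R2 becomes R2‖R_L = 465.2 Ω, so V = 29.1 × 465.2/685.2 = 19.8 V.

Unloaded: 21.6 V; loaded: 19.8 V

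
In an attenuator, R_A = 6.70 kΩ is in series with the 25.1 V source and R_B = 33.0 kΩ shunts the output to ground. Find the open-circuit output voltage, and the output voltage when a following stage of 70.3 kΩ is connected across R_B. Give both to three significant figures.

Unloaded: 20.9 V; loaded: 19.3 V

Open-circuit: V = 25.1 × 33.0/(6.70 + 33.0) = 20.9 V.
With the load, R_B becomes R_B‖R_L = 22.46 kΩ, so V = 25.1 × 22.46/29.16 = 19.3 V.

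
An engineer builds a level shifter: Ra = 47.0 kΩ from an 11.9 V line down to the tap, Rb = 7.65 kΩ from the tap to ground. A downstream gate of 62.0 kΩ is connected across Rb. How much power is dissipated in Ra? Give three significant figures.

P ≈ 2.30 mW

Total resistance from the source is Ra + (Rb‖R_L) = 53.81 kΩ, so I = 11.9/53.81 kΩ = 0.2211 mA.
P = I²·Ra = (0.2211 mA)² × 47.0 kΩ = 2.30 mW.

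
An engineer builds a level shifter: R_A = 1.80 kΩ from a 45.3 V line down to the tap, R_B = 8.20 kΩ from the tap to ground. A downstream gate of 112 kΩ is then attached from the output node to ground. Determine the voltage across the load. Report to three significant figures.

V_out ≈ 36.7 V

The load sits in parallel with R_B: R_B‖R_L = (8.20 × 112) / (8.20 + 112) = 7.641 kΩ.
V_out = 45.3 × 7.641 / (1.80 + 7.641) = 45.3 × 7.641/9.441 = 36.7 V.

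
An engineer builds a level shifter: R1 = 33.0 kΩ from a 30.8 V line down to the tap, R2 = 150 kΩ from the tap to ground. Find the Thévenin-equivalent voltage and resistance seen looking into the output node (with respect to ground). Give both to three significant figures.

V_th = 25.2 V, R_th = 27.0 kΩ

V_th is the open-circuit tap voltage: 30.8 × 150/(33.0 + 150) = 25.2 V.
With the supply zeroed, R1 and R2 appear in parallel from the tap: R_th = R1‖R2 = (33.0 × 150)/183.0 = 27.0 kΩ.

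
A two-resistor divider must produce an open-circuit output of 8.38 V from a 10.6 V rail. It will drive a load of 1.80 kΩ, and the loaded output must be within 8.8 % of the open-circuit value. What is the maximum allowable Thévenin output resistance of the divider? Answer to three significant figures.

Loading drop = R_th/(R_th + R_L) ≤ 0.0880, so R_th ≤ R_L · ε/(1−ε) = 1.80 kΩ × 0.0880/0.9120 = 174 Ω.

R_th ≤ 174 Ω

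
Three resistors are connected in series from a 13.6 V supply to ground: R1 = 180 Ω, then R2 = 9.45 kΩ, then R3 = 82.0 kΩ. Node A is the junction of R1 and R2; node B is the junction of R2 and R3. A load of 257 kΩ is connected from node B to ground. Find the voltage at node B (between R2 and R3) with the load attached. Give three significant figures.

V ≈ 11.8 V

At node B, R3 is in parallel with the load: R3‖R_L = 62170 Ω.
Below node A the resistance is R2 + (R3‖R_L) = 71620 Ω, so V_A = 13.6 × 71620/71800 = 13.57 V.
Then V_B = V_A × (R3‖R_L)/(R2 + R3‖R_L) = 13.57 × 62170/71620 = 11.8 V.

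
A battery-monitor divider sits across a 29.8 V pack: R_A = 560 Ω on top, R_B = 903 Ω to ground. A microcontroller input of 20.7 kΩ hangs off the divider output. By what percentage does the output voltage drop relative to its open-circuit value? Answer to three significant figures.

1.64 %

The divider's output (Thévenin) resistance is R_A‖R_B = 345.6 Ω.
Fractional drop under load = R_th/(R_th + R_L) = 345.6 / (345.6 + 20700) = 0.01642.
So the output falls by 1.64 %.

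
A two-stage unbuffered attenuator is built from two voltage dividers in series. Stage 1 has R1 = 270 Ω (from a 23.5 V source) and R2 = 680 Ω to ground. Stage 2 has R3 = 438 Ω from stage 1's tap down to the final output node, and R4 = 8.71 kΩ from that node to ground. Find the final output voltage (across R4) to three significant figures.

Stage 2 presents R3+R4 = 9148 Ω as a load on stage 1's tap.
Stage 1's lower leg becomes R2‖(R3+R4) = 633.0 Ω, so V_mid = 23.5 × 633.0/903.0 = 16.47 V.
Stage 2 is itself unloaded: V_out = V_mid × R4/(R3+R4) = 16.47 × 8710/9148 = 15.7 V.

V_out ≈ 15.7 V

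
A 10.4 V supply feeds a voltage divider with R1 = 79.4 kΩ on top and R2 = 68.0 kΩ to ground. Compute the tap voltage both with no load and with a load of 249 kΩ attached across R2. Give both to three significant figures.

Open-circuit: V = 10.4 × 68.0/(79.4 + 68.0) = 4.80 V.
With the load, R2 becomes R2‖R_L = 53.41 kΩ, so V = 10.4 × 53.41/132.8 = 4.18 V.

Unloaded: 4.80 V; loaded: 4.18 V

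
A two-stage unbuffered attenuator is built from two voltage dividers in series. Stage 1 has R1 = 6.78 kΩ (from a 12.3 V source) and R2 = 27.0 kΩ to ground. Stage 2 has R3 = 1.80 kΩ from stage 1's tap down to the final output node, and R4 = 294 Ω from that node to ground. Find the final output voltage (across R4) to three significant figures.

Stage 2 presents R3+R4 = 2094 Ω as a load on stage 1's tap.
Stage 1's lower leg becomes R2‖(R3+R4) = 1943 Ω, so V_mid = 12.3 × 1943/8723 = 2.740 V.
Stage 2 is itself unloaded: V_out = V_mid × R4/(R3+R4) = 2.740 × 294/2094 = 0.385 V.

V_out ≈ 0.385 V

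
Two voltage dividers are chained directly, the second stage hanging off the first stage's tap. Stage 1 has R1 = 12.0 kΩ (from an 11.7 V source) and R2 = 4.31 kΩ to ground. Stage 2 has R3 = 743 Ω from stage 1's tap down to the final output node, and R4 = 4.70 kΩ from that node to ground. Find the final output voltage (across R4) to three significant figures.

Stage 2 presents R3+R4 = 5443 Ω as a load on stage 1's tap.
Stage 1's lower leg becomes R2‖(R3+R4) = 2405 Ω, so V_mid = 11.7 × 2405/14410 = 1.954 V.
Stage 2 is itself unloaded: V_out = V_mid × R4/(R3+R4) = 1.954 × 4700/5443 = 1.69 V.

V_out ≈ 1.69 V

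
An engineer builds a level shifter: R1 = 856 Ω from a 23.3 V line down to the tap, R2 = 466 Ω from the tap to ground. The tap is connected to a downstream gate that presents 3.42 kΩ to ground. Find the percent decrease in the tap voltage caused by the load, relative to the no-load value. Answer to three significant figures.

The divider's output (Thévenin) resistance is R1‖R2 = 301.7 Ω.
Fractional drop under load = R_th/(R_th + R_L) = 301.7 / (301.7 + 3420) = 0.08107.
So the output falls by 8.11 %.

8.11 %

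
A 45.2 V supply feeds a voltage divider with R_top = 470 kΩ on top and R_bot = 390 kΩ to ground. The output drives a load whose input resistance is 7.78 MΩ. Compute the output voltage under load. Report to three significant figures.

V_out ≈ 20.0 V

The load sits in parallel with R_bot: R_bot‖R_L = (390 × 7780) / (390 + 7780) = 371.4 kΩ.
V_out = 45.2 × 371.4 / (470 + 371.4) = 45.2 × 371.4/841.4 = 20.0 V.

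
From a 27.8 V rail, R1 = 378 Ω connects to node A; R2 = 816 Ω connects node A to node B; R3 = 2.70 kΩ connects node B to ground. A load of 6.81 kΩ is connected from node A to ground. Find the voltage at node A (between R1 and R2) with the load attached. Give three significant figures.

V ≈ 23.9 V

Below node A the series string R2+R3 = 3516 Ω sits in parallel with the 6810 Ω load: 2319 Ω.
V_A = 27.8 × 2319/(378 + 2319) = 23.9 V.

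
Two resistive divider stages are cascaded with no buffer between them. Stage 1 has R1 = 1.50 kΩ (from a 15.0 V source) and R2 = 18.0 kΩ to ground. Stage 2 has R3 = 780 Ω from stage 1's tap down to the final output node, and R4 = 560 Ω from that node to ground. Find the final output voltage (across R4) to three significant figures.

Stage 2 presents R3+R4 = 1340 Ω as a load on stage 1's tap.
Stage 1's lower leg becomes R2‖(R3+R4) = 1247 Ω, so V_mid = 15.0 × 1247/2747 = 6.810 V.
Stage 2 is itself unloaded: V_out = V_mid × R4/(R3+R4) = 6.810 × 560/1340 = 2.85 V.

V_out ≈ 2.85 V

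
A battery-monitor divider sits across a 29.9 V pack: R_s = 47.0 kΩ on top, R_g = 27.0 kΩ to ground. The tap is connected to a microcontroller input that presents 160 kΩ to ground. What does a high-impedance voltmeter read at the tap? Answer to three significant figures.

The load sits in parallel with R_g: R_g‖R_L = (27.0 × 160) / (27.0 + 160) = 23.10 kΩ.
V_out = 29.9 × 23.10 / (47.0 + 23.10) = 29.9 × 23.10/70.10 = 9.85 V.
(Unloaded it would have been 10.9 V.)

V_out ≈ 9.85 V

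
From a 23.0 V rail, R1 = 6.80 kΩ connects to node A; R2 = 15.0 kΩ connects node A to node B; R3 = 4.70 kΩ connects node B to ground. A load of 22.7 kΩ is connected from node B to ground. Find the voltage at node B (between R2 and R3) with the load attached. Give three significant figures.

At node B, R3 is in parallel with the load: R3‖R_L = 3.894 kΩ.
Below node A the resistance is R2 + (R3‖R_L) = 18.89 kΩ, so V_A = 23.0 × 18.89/25.69 = 16.91 V.
Then V_B = V_A × (R3‖R_L)/(R2 + R3‖R_L) = 16.91 × 3.894/18.89 = 3.49 V.

V ≈ 3.49 V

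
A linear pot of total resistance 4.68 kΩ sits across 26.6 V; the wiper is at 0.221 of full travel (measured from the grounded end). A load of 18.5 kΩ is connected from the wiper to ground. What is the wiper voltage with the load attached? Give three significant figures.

The wiper splits the pot into (1−α)R = 3.646 kΩ above and αR = 1.034 kΩ below.
Lower section ‖ load = 0.9795 kΩ.
V_wiper = 26.6 × 0.9795/(3.646 + 0.9795) = 5.63 V.

V ≈ 5.63 V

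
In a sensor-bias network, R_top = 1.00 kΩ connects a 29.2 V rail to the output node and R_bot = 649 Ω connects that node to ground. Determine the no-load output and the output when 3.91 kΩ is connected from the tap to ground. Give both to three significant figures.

Open-circuit: V = 29.2 × 649/(1000 + 649) = 11.5 V.
With the load, R_bot becomes R_bot‖R_L = 556.6 Ω, so V = 29.2 × 556.6/1557 = 10.4 V.

Unloaded: 11.5 V; loaded: 10.4 V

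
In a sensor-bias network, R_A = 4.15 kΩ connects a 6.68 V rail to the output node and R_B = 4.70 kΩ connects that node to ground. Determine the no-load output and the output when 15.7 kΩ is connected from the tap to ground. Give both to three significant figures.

Open-circuit: V = 6.68 × 4.70/(4.15 + 4.70) = 3.55 V.
With the load, R_B becomes R_B‖R_L = 3.617 kΩ, so V = 6.68 × 3.617/7.767 = 3.11 V.

Unloaded: 3.55 V; loaded: 3.11 V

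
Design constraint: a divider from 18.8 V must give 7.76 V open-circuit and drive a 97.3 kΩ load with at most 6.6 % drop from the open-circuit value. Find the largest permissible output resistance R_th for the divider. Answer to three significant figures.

R_th ≤ 6.88 kΩ

Loading drop = R_th/(R_th + R_L) ≤ 0.0660, so R_th ≤ R_L · ε/(1−ε) = 97.3 kΩ × 0.0660/0.9340 = 6.88 kΩ.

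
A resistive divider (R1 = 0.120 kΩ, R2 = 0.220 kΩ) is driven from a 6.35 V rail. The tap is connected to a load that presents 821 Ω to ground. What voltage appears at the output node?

The load sits in parallel with R2: R2‖R_L = (220 × 821) / (220 + 821) = 173.5 Ω.
V_out = 6.35 × 173.5 / (120 + 173.5) = 6.35 × 173.5/293.5 = 3.75 V.

V_out ≈ 3.75 V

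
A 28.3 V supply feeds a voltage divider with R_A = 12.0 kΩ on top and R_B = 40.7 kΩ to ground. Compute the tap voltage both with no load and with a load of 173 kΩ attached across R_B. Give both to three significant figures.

Unloaded: 21.9 V; loaded: 20.7 V

Open-circuit: V = 28.3 × 40.7/(12.0 + 40.7) = 21.9 V.
With the load, R_B becomes R_B‖R_L = 32.95 kΩ, so V = 28.3 × 32.95/44.95 = 20.7 V.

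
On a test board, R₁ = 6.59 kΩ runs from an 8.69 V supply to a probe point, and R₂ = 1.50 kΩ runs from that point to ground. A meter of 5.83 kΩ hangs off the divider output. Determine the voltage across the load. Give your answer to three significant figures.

The load sits in parallel with R₂: R₂‖R_L = (1.50 × 5.83) / (1.50 + 5.83) = 1.193 kΩ.
V_out = 8.69 × 1.193 / (6.59 + 1.193) = 8.69 × 1.193/7.783 = 1.33 V.
(Unloaded it would have been 1.61 V.)

V_out ≈ 1.33 V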